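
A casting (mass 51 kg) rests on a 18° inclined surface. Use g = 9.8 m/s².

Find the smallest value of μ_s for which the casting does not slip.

At the slip threshold m g sin θ = μ_s m g cos θ, so μ_s,min = tan θ.
μ_s,min = tan 18° = 0.325.

μ_s,min ≈ 0.325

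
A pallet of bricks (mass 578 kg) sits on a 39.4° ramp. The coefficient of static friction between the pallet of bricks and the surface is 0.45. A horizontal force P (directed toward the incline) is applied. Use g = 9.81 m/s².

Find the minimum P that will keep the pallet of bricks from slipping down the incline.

P_min ≈ 1540 N

The pallet of bricks tends to slide down (tan θ > μ_s), so at the point of impending slip friction acts up-slope at its limit: f = μ_s N.
Perpendicular to the incline: N = m g cos θ + P sin θ.
Along the incline: P cos θ + μ_s N = m g sin θ, i.e. P cos θ + μ_s (m g cos θ + P sin θ) = m g sin θ.
Solving, P (cos θ + μ_s sin θ) = m g (sin θ − μ_s cos θ), so P = 5670×0.287/1.058 = 1540 N.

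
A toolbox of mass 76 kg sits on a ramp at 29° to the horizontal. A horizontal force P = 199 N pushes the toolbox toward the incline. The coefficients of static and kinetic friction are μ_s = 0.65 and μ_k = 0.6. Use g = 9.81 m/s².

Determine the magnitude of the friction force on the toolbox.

f ≈ 187 N (up the incline)

Normal direction: N = m g cos θ + P sin θ = 748.6 N.
Parallel to the incline: P cos θ − m g sin θ = 174 − 361.5 = -187.4 N; the friction needed to balance this is 187.4 N acting up the slope.
The limit of static friction is μ_s N = 486.6 N.
Since 187.4 N is within the 486.6 N limit, the toolbox stays put and friction is exactly 187 N.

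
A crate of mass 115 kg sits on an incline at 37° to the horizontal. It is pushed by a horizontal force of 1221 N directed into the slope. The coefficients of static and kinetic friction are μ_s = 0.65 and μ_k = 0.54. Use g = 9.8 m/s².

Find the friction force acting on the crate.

The horizontal push has a component P sin θ into the surface, so N = m g cos θ + P sin θ = 900.1 + 734.8 = 1635 N.
Parallel to the incline: P cos θ − m g sin θ = 975.1 − 678.2 = 296.9 N; the friction needed to balance this is 296.9 N acting down the slope.
Maximum static friction: μ_s N = 0.65 × 1635 = 1063 N.
Since 296.9 N is within the 1063 N limit, the crate stays put and friction is exactly 297 N.

f ≈ 297 N (down the incline)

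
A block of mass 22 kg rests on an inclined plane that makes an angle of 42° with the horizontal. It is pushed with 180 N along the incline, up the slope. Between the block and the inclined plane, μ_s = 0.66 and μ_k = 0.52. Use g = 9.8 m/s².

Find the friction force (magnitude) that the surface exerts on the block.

Normal force: N = m g cos θ = 22 × 9.8 × cos 42° = 160.2 N.
Parallel to the incline, ΣF = 0 gives f = m g sin θ − P = 144.3 − 180 = -35.74 N (up-slope positive).
The static-friction ceiling is μ_s N = 0.66 × 160.2 = 105.7 N.
Since |-35.74| ≤ 105.7 N, no slip — friction simply equals what equilibrium demands.

f ≈ 35.7 N (down the incline)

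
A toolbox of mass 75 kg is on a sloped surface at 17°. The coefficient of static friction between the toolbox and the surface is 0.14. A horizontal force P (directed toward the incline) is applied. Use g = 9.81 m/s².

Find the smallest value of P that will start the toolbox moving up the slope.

P ≈ 343 N

At impending motion up the slope, friction acts down-slope at its limit: f = μ_s N.
Perpendicular to the incline: N = m g cos θ + P sin θ.
Along the incline: P cos θ = m g sin θ + μ_s N = m g sin θ + μ_s (m g cos θ + P sin θ).
Solving, P (cos θ − μ_s sin θ) = m g (sin θ + μ_s cos θ), so P = 75×9.81×(sin 17° + 0.14 cos 17°)/(cos 17° − 0.14 sin 17°) = 736×0.4263/0.9154 = 343 N.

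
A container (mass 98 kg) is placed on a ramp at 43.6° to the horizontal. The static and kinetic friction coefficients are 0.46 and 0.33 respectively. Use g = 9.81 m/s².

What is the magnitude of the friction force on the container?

f ≈ 230 N (up the incline)

Perpendicular to the surface, N = m g cos θ = 98·9.81·cos 43.6° = 696.2 N.
Along the slope the weight component is m g sin θ = 663 N; friction must supply exactly this, acting up-slope.
Static friction can supply at most μ_s N = 320.3 N.
Since |663| > 320.3 N, static friction cannot hold it; the container slides down the incline and kinetic friction applies: f = μ_k N = 0.33 × 696.2 = 230 N.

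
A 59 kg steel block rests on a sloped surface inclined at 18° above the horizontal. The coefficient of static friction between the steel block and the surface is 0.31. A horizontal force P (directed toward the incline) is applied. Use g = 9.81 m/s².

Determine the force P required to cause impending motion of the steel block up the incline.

P ≈ 409 N

At impending motion up the slope, friction acts down-slope at its limit: f = μ_s N.
Perpendicular to the incline: N = m g cos θ + P sin θ.
Along the incline: P cos θ = m g sin θ + μ_s N = m g sin θ + μ_s (m g cos θ + P sin θ).
Solving, P (cos θ − μ_s sin θ) = m g (sin θ + μ_s cos θ), so P = 59×9.81×(sin 18° + 0.31 cos 18°)/(cos 18° − 0.31 sin 18°) = 579×0.6038/0.8553 = 409 N.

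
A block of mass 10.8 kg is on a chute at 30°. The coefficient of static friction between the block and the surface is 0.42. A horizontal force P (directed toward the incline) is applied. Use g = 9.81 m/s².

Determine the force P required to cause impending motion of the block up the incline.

At impending motion up the slope, friction acts down-slope at its limit: f = μ_s N.
Perpendicular to the incline: N = m g cos θ + P sin θ.
Along the incline: P cos θ = m g sin θ + μ_s N = m g sin θ + μ_s (m g cos θ + P sin θ).
Solving, P (cos θ − μ_s sin θ) = m g (sin θ + μ_s cos θ), so P = 10.8×9.81×(sin 30° + 0.42 cos 30°)/(cos 30° − 0.42 sin 30°) = 106×0.8637/0.656 = 139 N.

P ≈ 139 N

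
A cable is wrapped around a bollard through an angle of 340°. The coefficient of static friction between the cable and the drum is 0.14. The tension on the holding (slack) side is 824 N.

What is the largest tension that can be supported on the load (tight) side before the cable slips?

At impending slip the capstan equation gives T₂/T₁ = e^{μβ} with β in radians.
β = 340° × π/180 = 5.934 rad.
e^{μβ} = e^{0.14×5.934} = 2.295.
T₂ = T₁ · e^{μβ} = 824 × 2.295 = 1890 N.

T_max ≈ 1890 N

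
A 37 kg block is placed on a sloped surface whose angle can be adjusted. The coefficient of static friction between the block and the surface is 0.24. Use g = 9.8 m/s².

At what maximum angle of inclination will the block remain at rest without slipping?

θ_max ≈ 13.5°

At the slip threshold, m g sin θ = μ_s · m g cos θ, so tan θ = μ_s.
θ_max = arctan(0.24) = 13.5°.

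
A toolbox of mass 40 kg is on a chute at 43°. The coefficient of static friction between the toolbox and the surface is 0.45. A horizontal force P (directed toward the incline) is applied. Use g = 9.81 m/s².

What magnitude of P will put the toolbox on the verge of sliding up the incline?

At impending motion up the slope, friction acts down-slope at its limit: f = μ_s N.
Perpendicular to the incline: N = m g cos θ + P sin θ.
Along the incline: P cos θ = m g sin θ + μ_s N = m g sin θ + μ_s (m g cos θ + P sin θ).
Solving, P (cos θ − μ_s sin θ) = m g (sin θ + μ_s cos θ), so P = 40×9.81×(sin 43° + 0.45 cos 43°)/(cos 43° − 0.45 sin 43°) = 392×1.011/0.4245 = 935 N.

P ≈ 935 N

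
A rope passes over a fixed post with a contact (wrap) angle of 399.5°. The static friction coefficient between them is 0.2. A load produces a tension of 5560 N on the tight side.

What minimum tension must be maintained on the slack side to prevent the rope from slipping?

T_min ≈ 1380 N

Capstan equation at impending slip: T_tight/T_slack = e^{μβ}.
β = 399.5° = 6.973 rad; e^{μβ} = e^{0.2×6.973} = 4.033.
T_slack = T_tight / e^{μβ} = 5560 / 4.033 = 1380 N.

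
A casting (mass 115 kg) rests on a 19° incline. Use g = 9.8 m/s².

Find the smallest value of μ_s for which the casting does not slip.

At the slip threshold m g sin θ = μ_s m g cos θ, so μ_s,min = tan θ.
μ_s,min = tan 19° = 0.344.

μ_s,min ≈ 0.344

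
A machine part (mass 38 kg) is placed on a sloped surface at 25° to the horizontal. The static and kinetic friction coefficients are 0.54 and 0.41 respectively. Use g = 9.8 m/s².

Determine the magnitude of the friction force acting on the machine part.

f ≈ 157 N (up the incline)

Normal force: N = m g cos θ = 38 × 9.8 × cos 25° = 337.5 N.
Along the slope the weight component is m g sin θ = 157.4 N; friction must supply exactly this, acting up-slope.
Static friction can supply at most μ_s N = 182.3 N.
Since |157.4| ≤ 182.3 N, static friction is sufficient; f equals the required value, not μ_s N.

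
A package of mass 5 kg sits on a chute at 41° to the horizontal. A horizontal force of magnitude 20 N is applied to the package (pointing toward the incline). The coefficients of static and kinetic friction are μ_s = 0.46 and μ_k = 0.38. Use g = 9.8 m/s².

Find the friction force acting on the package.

f ≈ 17.1 N (up the incline)

Resolve perpendicular to the incline: N = m g cos θ + P sin θ = 5×9.8×cos 41° + 20×sin 41° = 50.1 N.
Along the incline, the net driving force (taking up-slope positive) is P cos θ − m g sin θ = 15.09 − 32.15 = -17.05 N, so equilibrium requires friction f = 17.05 N (up-slope).
Maximum static friction: μ_s N = 0.46 × 50.1 = 23.05 N.
|f_req| = 17.05 ≤ 23.05 N → the package is in equilibrium; friction equals the required value.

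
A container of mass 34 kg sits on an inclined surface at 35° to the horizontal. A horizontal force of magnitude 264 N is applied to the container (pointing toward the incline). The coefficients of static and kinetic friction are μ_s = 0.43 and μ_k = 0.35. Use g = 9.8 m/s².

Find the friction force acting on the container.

Normal direction: N = m g cos θ + P sin θ = 424.4 N.
Along the incline, the net driving force (taking up-slope positive) is P cos θ − m g sin θ = 216.3 − 191.1 = 25.14 N, so equilibrium requires friction f = -25.14 N (down-slope).
Maximum static friction: μ_s N = 0.43 × 424.4 = 182.5 N.
Since 25.14 N is within the 182.5 N limit, the container stays put and friction is exactly 25.1 N.

f ≈ 25.1 N (down the incline)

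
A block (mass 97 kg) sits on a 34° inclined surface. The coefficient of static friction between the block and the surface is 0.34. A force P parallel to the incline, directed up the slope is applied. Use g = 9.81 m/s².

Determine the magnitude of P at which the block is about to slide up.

P ≈ 800 N

At impending motion up the slope, friction acts down-slope at its limit: f = μ_s N.
P is parallel to the surface, so N = m g cos θ = 789 N.
Along the incline: P = m g sin θ + μ_s N = 532 + 0.34×789 = 800 N.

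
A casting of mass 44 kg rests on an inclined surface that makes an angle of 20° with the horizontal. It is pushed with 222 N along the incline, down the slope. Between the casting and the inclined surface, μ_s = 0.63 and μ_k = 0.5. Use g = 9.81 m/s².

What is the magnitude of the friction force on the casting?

Perpendicular to the surface, N = m g cos θ = 44·9.81·cos 20° = 405.6 N.
For equilibrium along the incline the friction force must supply f = m g sin θ + P = 147.6 + 222 = 369.6 N (positive meaning up-slope).
Maximum static friction available: μ_s N = 0.63 × 405.6 = 255.5 N.
|369.6| exceeds 255.5 N, so the casting slips down-slope; friction is kinetic, f = μ_k N = 0.5×405.6 = 203 N.

f ≈ 203 N (up the incline)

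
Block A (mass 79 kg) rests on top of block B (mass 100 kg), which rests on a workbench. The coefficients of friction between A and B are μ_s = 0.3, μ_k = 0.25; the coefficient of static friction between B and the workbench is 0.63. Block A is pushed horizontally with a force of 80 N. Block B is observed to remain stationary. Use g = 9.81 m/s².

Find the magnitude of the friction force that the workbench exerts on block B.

f ≈ 80 N

Between the blocks, N₁ = m_A g = 775 N.
Maximum static friction on A from B: μ_s N₁ = 0.3×775 = 232.5 N.
P = 80 N is within that limit, so A and B move together (both at rest); the A–B friction is simply f₁ = P = 80 N.
B experiences an equal 80 N forward from A (third law). B is in equilibrium, so the floor supplies f₂ = 80 N of static friction (limit μ_s(m_A+m_B)g = 1106 N, not exceeded).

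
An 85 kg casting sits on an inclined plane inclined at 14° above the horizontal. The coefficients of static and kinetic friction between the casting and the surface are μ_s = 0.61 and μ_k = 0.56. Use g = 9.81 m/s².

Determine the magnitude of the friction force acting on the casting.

Normal force: N = m g cos θ = 85 × 9.81 × cos 14° = 809.1 N.
Along the slope the weight component is m g sin θ = 201.7 N; friction must supply exactly this, acting up-slope.
Static friction can supply at most μ_s N = 493.5 N.
Since |201.7| ≤ 493.5 N, the casting remains in static equilibrium and friction takes exactly the required value.

f ≈ 202 N (up the incline)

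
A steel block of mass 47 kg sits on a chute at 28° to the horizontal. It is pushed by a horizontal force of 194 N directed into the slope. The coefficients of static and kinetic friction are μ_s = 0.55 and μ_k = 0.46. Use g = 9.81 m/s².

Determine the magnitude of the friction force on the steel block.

Normal direction: N = m g cos θ + P sin θ = 498.2 N.
Parallel to the incline: P cos θ − m g sin θ = 171.3 − 216.5 = -45.17 N; the friction needed to balance this is 45.17 N acting up the slope.
Maximum static friction: μ_s N = 0.55 × 498.2 = 274 N.
|f_req| = 45.17 ≤ 274 N → the steel block is in equilibrium; friction equals the required value.

f ≈ 45.2 N (up the incline)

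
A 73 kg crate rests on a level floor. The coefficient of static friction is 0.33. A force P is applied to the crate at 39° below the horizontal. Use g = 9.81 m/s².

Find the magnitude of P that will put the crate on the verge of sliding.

P ≈ 415 N

N = m g + P sin α (the push presses the crate into the level floor).
At impending slip, P cos α = μ_s N = μ_s (m g + P sin α).
Solving: P (cos α − μ_s sin α) = μ_s m g → P = 0.33×716/(cos 39° − 0.33 sin 39°) = 236/0.5695 = 415 N.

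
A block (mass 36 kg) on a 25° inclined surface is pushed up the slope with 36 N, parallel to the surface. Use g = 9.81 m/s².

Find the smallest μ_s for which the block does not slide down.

N = m g cos θ = 320.1 N.
Friction must make up the shortfall along the incline: f = m g sin θ − P = 149.3 − 36 = 113.3 N.
At the threshold f = μ_s N, so μ_s,min = 113.3/320.1 = 0.354.

μ_s,min ≈ 0.354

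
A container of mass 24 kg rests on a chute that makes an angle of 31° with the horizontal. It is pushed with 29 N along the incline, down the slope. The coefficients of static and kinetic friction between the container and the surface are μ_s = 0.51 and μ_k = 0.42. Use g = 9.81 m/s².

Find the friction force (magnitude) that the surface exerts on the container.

Perpendicular to the surface, N = m g cos θ = 24·9.81·cos 31° = 201.8 N.
Parallel to the incline, ΣF = 0 gives f = m g sin θ + P = 121.3 + 29 = 150.3 N (up-slope positive).
The static-friction ceiling is μ_s N = 0.51 × 201.8 = 102.9 N.
Since |150.3| > 102.9 N, static friction cannot hold it; the container slides down the incline and kinetic friction applies: f = μ_k N = 0.42 × 201.8 = 84.8 N.

f ≈ 84.8 N (up the incline)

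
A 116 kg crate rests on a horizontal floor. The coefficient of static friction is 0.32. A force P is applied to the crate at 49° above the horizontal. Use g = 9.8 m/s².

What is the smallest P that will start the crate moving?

P ≈ 405 N

N = m g − P sin α (the pull lifts the crate).
At impending slip, P cos α = μ_s N = μ_s (m g − P sin α).
Solving: P (cos α + μ_s sin α) = μ_s m g → P = 0.32×1140/(cos 49° + 0.32 sin 49°) = 364/0.8976 = 405 N.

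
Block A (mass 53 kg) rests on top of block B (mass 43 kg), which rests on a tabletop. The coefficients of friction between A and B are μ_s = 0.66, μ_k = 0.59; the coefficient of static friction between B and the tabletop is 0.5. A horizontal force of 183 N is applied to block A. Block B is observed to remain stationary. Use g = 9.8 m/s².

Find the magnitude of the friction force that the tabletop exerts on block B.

Normal force at the A–B interface: N₁ = m_A g = 519.4 N.
So the A–B interface can sustain at most μ_s N₁ = 342.8 N of static friction.
Since P = 183 N ≤ 342.8 N, A does not slip on B; friction on A equals P = 183 N.
By Newton's third law B feels 183 N forward from A. With B stationary, the floor's static friction on B balances it: f₂ = 183 N (well within μ_s(m_A+m_B)g = 470.4 N).

f ≈ 183 N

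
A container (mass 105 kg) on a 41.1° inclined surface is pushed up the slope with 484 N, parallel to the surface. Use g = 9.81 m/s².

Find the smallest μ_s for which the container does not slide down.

μ_s,min ≈ 0.249

N = m g cos θ = 776.2 N.
Friction must make up the shortfall along the incline: f = m g sin θ − P = 677.1 − 484 = 193.1 N.
At the threshold f = μ_s N, so μ_s,min = 193.1/776.2 = 0.249.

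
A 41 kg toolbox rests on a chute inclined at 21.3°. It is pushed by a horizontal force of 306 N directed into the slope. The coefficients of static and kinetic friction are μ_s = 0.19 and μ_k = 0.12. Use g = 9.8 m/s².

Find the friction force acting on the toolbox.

f ≈ 58.3 N (down the incline)

The horizontal push has a component P sin θ into the surface, so N = m g cos θ + P sin θ = 374.4 + 111.2 = 485.5 N.
Along the incline, the net driving force (taking up-slope positive) is P cos θ − m g sin θ = 285.1 − 146 = 139.1 N, so equilibrium requires friction f = -139.1 N (down-slope).
The limit of static friction is μ_s N = 92.25 N.
|f_req| = 139.1 > 92.25 N → the toolbox slides up the incline; f = μ_k N = 0.12 × 485.5 = 58.3 N.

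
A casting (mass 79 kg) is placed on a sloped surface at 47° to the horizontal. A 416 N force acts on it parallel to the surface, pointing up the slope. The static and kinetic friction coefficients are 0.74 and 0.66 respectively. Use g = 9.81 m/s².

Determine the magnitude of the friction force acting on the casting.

f ≈ 151 N (up the incline)

The normal reaction is N = m g cos θ = 528.5 N.
The friction needed for equilibrium is m g sin θ − P = 566.8 − 416 = 150.8 N, measured positive up-slope.
The static-friction ceiling is μ_s N = 0.74 × 528.5 = 391.1 N.
Since |150.8| ≤ 391.1 N, static friction is sufficient; f equals the required value, not μ_s N.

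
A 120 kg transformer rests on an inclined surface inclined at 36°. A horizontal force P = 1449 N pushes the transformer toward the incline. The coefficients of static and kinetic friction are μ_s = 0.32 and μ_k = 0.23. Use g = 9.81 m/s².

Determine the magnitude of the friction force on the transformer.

f ≈ 480 N (down the incline)

Resolve perpendicular to the incline: N = m g cos θ + P sin θ = 120×9.81×cos 36° + 1449×sin 36° = 1804 N.
Along the incline, the net driving force (taking up-slope positive) is P cos θ − m g sin θ = 1172 − 691.9 = 480.3 N, so equilibrium requires friction f = -480.3 N (down-slope).
The limit of static friction is μ_s N = 577.3 N.
Since 480.3 N is within the 577.3 N limit, the transformer stays put and friction is exactly 480 N.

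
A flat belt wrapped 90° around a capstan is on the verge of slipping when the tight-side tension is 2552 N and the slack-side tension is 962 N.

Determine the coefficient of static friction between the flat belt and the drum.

T₂/T₁ = e^{μβ} → μ = ln(T₂/T₁)/β.
β = 90° = 1.571 rad.
μ = ln(2552/962)/1.571 = ln(2.653)/1.571 = 0.621.

μ ≈ 0.621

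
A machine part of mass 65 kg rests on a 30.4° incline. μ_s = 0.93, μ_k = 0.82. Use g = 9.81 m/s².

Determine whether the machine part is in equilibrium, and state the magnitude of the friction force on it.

f ≈ 323 N

N = m g cos θ = 550 N.
Down-slope weight component: m g sin θ = 323 N.
μ_s N = 511 N.
323 ≤ 511 N, so it stays put; friction = 323 N.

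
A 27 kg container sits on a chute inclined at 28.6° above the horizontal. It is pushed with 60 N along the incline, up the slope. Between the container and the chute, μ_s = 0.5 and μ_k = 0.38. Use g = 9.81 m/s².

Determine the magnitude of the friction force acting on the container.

Perpendicular to the surface, N = m g cos θ = 27·9.81·cos 28.6° = 232.6 N.
For equilibrium along the incline the friction force must supply f = m g sin θ − P = 126.8 − 60 = 66.79 N (positive meaning up-slope).
Static friction can supply at most μ_s N = 116.3 N.
Since |66.79| ≤ 116.3 N, no slip — friction simply equals what equilibrium demands.

f ≈ 66.8 N (up the incline)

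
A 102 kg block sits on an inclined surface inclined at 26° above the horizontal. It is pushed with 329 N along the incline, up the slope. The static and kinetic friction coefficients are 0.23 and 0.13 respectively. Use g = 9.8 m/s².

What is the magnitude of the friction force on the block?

The normal reaction is N = m g cos θ = 898.4 N.
Parallel to the incline, ΣF = 0 gives f = m g sin θ − P = 438.2 − 329 = 109.2 N (up-slope positive).
Maximum static friction available: μ_s N = 0.23 × 898.4 = 206.6 N.
Since |109.2| ≤ 206.6 N, static friction is sufficient; f equals the required value, not μ_s N.

f ≈ 109 N (up the incline)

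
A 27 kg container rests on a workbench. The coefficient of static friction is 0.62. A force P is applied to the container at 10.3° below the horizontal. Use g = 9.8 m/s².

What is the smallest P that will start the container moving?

P ≈ 188 N

N = m g + P sin α (the push presses the container into the workbench).
At impending slip, P cos α = μ_s N = μ_s (m g + P sin α).
Solving: P (cos α − μ_s sin α) = μ_s m g → P = 0.62×265/(cos 10.3° − 0.62 sin 10.3°) = 164/0.873 = 188 N.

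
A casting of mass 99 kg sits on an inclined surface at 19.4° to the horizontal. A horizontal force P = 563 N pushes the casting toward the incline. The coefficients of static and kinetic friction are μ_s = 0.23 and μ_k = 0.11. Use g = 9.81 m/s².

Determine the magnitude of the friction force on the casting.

f ≈ 208 N (down the incline)

Resolve perpendicular to the incline: N = m g cos θ + P sin θ = 99×9.81×cos 19.4° + 563×sin 19.4° = 1103 N.
Parallel to the incline: P cos θ − m g sin θ = 531 − 322.6 = 208.4 N; the friction needed to balance this is 208.4 N acting down the slope.
The limit of static friction is μ_s N = 253.7 N.
Since 208.4 N is within the 253.7 N limit, the casting stays put and friction is exactly 208 N.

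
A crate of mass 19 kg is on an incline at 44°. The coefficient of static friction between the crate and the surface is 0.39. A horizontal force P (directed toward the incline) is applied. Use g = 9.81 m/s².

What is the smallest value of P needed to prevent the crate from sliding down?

P_min ≈ 77.9 N

The crate tends to slide down (tan θ > μ_s), so at the point of impending slip friction acts up-slope at its limit: f = μ_s N.
Perpendicular to the incline: N = m g cos θ + P sin θ.
Along the incline: P cos θ + μ_s N = m g sin θ, i.e. P cos θ + μ_s (m g cos θ + P sin θ) = m g sin θ.
Solving, P (cos θ + μ_s sin θ) = m g (sin θ − μ_s cos θ), so P = 186×0.4141/0.9903 = 77.9 N.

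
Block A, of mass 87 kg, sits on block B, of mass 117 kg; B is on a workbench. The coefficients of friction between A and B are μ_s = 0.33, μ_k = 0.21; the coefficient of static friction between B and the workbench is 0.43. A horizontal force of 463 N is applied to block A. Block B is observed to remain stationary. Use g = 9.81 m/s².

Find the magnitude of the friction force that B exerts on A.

f ≈ 179 N

The normal force B exerts on A is simply A's weight, N₁ = 853.5 N.
So the A–B interface can sustain at most μ_s N₁ = 281.6 N of static friction.
Since P = 463 N > 281.6 N, A slides on B; the A–B friction is kinetic: f₁ = μ_k N₁ = 0.21×853.5 = 179 N.
By Newton's third law B feels 179 N forward from A. With B stationary, the floor's static friction on B balances it: f₂ = 179 N (well within μ_s(m_A+m_B)g = 860.5 N).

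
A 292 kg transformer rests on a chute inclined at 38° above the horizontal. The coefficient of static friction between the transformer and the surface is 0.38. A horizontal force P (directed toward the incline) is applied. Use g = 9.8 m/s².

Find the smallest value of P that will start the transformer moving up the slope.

P ≈ 4730 N

At impending motion up the slope, friction acts down-slope at its limit: f = μ_s N.
Perpendicular to the incline: N = m g cos θ + P sin θ.
Along the incline: P cos θ = m g sin θ + μ_s N = m g sin θ + μ_s (m g cos θ + P sin θ).
Solving, P (cos θ − μ_s sin θ) = m g (sin θ + μ_s cos θ), so P = 292×9.8×(sin 38° + 0.38 cos 38°)/(cos 38° − 0.38 sin 38°) = 2860×0.9151/0.5541 = 4730 N.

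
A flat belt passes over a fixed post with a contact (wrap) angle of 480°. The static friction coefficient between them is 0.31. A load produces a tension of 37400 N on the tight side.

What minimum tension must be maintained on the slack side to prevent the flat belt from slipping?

T_min ≈ 2790 N

Capstan equation at impending slip: T_tight/T_slack = e^{μβ}.
β = 480° = 8.378 rad; e^{μβ} = e^{0.31×8.378} = 13.42.
T_slack = T_tight / e^{μβ} = 37400 / 13.42 = 2790 N.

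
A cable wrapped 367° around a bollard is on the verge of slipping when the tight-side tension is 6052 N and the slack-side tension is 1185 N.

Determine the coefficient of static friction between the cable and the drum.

T₂/T₁ = e^{μβ} → μ = ln(T₂/T₁)/β.
β = 367° = 6.405 rad.
μ = ln(6052/1185)/6.405 = ln(5.107)/6.405 = 0.255.

μ ≈ 0.255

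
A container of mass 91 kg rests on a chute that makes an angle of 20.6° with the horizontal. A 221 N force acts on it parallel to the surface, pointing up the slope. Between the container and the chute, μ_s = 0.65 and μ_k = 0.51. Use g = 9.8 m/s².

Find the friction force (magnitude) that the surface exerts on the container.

Perpendicular to the surface, N = m g cos θ = 91·9.8·cos 20.6° = 834.8 N.
The friction needed for equilibrium is m g sin θ − P = 313.8 − 221 = 92.77 N, measured positive up-slope.
Maximum static friction available: μ_s N = 0.65 × 834.8 = 542.6 N.
Since |92.77| ≤ 542.6 N, static friction is sufficient; f equals the required value, not μ_s N.

f ≈ 92.8 N (up the incline)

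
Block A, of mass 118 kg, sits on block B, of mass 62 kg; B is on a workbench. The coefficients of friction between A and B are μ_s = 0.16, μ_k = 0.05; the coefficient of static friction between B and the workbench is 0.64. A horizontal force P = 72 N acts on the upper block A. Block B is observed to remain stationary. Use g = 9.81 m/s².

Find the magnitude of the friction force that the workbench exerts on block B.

Between the blocks, N₁ = m_A g = 1158 N.
So the A–B interface can sustain at most μ_s N₁ = 185.2 N of static friction.
Since P = 72 N ≤ 185.2 N, A does not slip on B; friction on A equals P = 72 N.
By Newton's third law B feels 72 N forward from A. With B stationary, the floor's static friction on B balances it: f₂ = 72 N (well within μ_s(m_A+m_B)g = 1130 N).

f ≈ 72 N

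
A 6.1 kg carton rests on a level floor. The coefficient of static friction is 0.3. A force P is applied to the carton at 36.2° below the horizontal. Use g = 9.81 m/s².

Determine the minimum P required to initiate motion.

P ≈ 28.5 N

N = m g + P sin α (the push presses the carton into the level floor).
At impending slip, P cos α = μ_s N = μ_s (m g + P sin α).
Solving: P (cos α − μ_s sin α) = μ_s m g → P = 0.3×59.8/(cos 36.2° − 0.3 sin 36.2°) = 18/0.6298 = 28.5 N.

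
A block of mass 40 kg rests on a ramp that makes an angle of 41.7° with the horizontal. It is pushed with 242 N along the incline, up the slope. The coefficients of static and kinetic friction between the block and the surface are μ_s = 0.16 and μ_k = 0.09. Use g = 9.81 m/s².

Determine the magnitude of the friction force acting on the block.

f ≈ 19 N (up the incline)

The normal reaction is N = m g cos θ = 293 N.
Parallel to the incline, ΣF = 0 gives f = m g sin θ − P = 261 − 242 = 19.04 N (up-slope positive).
Static friction can supply at most μ_s N = 46.88 N.
Since |19.04| ≤ 46.88 N, static friction is sufficient; f equals the required value, not μ_s N.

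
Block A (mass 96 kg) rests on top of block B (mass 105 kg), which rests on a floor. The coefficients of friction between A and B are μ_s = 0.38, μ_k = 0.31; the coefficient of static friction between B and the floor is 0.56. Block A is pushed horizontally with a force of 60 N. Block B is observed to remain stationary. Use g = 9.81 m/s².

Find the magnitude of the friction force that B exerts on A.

Between the blocks, N₁ = m_A g = 941.8 N.
Maximum static friction on A from B: μ_s N₁ = 0.38×941.8 = 357.9 N.
P = 60 N is within that limit, so A and B move together (both at rest); the A–B friction is simply f₁ = P = 60 N.
By Newton's third law B feels 60 N forward from A. With B stationary, the floor's static friction on B balances it: f₂ = 60 N (well within μ_s(m_A+m_B)g = 1104 N).

f ≈ 60 N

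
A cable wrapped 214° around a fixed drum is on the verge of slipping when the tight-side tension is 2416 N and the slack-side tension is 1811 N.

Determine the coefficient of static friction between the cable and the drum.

T₂/T₁ = e^{μβ} → μ = ln(T₂/T₁)/β.
β = 214° = 3.735 rad.
μ = ln(2416/1811)/3.735 = ln(1.334)/3.735 = 0.0772.

μ ≈ 0.0772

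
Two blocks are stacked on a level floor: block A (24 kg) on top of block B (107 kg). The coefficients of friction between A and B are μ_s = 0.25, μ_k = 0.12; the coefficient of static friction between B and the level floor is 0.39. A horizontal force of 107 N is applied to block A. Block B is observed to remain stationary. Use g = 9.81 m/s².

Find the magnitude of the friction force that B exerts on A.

f ≈ 28.3 N

The normal force B exerts on A is simply A's weight, N₁ = 235.4 N.
Maximum static friction on A from B: μ_s N₁ = 0.25×235.4 = 58.86 N.
P = 107 N exceeds that limit, so A slips over B and the interface friction becomes kinetic: f₁ = μ_k N₁ = 0.12×235.4 = 28.3 N.
By Newton's third law B feels 28.3 N forward from A. With B stationary, the floor's static friction on B balances it: f₂ = 28.3 N (well within μ_s(m_A+m_B)g = 501.2 N).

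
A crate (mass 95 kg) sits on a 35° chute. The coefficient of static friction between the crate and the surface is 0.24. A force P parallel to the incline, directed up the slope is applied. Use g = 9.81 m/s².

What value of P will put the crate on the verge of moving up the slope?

At impending motion up the slope, friction acts down-slope at its limit: f = μ_s N.
P is parallel to the surface, so N = m g cos θ = 763 N.
Along the incline: P = m g sin θ + μ_s N = 535 + 0.24×763 = 718 N.

P ≈ 718 N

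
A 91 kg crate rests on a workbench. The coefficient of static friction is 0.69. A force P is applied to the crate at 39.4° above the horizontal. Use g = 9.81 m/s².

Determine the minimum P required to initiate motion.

N = m g − P sin α (the pull lifts the crate).
At impending slip, P cos α = μ_s N = μ_s (m g − P sin α).
Solving: P (cos α + μ_s sin α) = μ_s m g → P = 0.69×893/(cos 39.4° + 0.69 sin 39.4°) = 616/1.211 = 509 N.

P ≈ 509 N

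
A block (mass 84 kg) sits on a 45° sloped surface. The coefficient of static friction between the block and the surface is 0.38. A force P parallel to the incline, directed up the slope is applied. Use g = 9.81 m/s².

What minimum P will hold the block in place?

The block tends to slide down (tan θ > μ_s), so at the point of impending slip friction acts up-slope at its limit: f = μ_s N.
P is parallel to the surface, so N = m g cos θ = 583 N.
Along the incline: P + μ_s N = m g sin θ, so P = 583 − 0.38×583 = 361 N.

P_min ≈ 361 N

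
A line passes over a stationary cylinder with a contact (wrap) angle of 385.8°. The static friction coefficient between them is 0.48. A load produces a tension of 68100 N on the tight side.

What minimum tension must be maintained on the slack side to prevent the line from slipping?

T_min ≈ 2690 N

Capstan equation at impending slip: T_tight/T_slack = e^{μβ}.
β = 385.8° = 6.733 rad; e^{μβ} = e^{0.48×6.733} = 25.33.
T_slack = T_tight / e^{μβ} = 68100 / 25.33 = 2690 N.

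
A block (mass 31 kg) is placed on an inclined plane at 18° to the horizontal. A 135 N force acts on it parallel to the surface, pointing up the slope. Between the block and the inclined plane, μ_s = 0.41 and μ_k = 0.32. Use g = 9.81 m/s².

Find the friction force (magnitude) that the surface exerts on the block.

The normal reaction is N = m g cos θ = 289.2 N.
Parallel to the incline, ΣF = 0 gives f = m g sin θ − P = 93.98 − 135 = -41.02 N (up-slope positive).
Static friction can supply at most μ_s N = 118.6 N.
Since |-41.02| ≤ 118.6 N, the block remains in static equilibrium and friction takes exactly the required value.

f ≈ 41 N (down the incline)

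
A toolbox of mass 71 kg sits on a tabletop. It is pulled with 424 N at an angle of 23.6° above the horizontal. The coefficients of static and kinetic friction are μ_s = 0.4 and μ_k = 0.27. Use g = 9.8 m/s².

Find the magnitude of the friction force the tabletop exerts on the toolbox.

The vertical component of P reduces the normal force: N = m g − P sin α = 695.8 − 169.7 = 526.1 N.
Horizontally, friction must balance P cos α = 388.5 N.
The static-friction limit is μ_s N = 210.4 N.
The required friction exceeds μ_s N, so the toolbox moves and f = μ_k N = 142 N.

f ≈ 142 N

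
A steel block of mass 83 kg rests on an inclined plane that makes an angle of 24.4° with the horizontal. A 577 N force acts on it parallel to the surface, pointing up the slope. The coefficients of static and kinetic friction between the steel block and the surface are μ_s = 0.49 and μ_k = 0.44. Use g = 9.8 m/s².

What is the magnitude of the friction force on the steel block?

The normal reaction is N = m g cos θ = 740.8 N.
Parallel to the incline, ΣF = 0 gives f = m g sin θ − P = 336 − 577 = -241 N (up-slope positive).
The static-friction ceiling is μ_s N = 0.49 × 740.8 = 363 N.
Since |-241| ≤ 363 N, no slip — friction simply equals what equilibrium demands.

f ≈ 241 N (down the incline)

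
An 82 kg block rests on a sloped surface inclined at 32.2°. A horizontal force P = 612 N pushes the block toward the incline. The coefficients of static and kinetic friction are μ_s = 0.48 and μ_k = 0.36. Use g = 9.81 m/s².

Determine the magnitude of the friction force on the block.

f ≈ 89.2 N (down the incline)

The horizontal push has a component P sin θ into the surface, so N = m g cos θ + P sin θ = 680.7 + 326.1 = 1007 N.
Along the incline, the net driving force (taking up-slope positive) is P cos θ − m g sin θ = 517.9 − 428.7 = 89.21 N, so equilibrium requires friction f = -89.21 N (down-slope).
Maximum static friction: μ_s N = 0.48 × 1007 = 483.3 N.
|f_req| = 89.21 ≤ 483.3 N → the block is in equilibrium; friction equals the required value.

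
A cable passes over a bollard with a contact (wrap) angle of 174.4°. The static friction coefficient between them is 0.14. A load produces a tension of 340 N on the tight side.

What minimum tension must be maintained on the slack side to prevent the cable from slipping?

T_min ≈ 222 N

Capstan equation at impending slip: T_tight/T_slack = e^{μβ}.
β = 174.4° = 3.044 rad; e^{μβ} = e^{0.14×3.044} = 1.531.
T_slack = T_tight / e^{μβ} = 340 / 1.531 = 222 N.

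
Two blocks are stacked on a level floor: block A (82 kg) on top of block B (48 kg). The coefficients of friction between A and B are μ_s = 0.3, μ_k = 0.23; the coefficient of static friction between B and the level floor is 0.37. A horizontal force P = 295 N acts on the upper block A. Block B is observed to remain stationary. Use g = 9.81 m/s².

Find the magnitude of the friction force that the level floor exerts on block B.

Normal force at the A–B interface: N₁ = m_A g = 804.4 N.
Maximum static friction on A from B: μ_s N₁ = 0.3×804.4 = 241.3 N.
P = 295 N exceeds that limit, so A slips over B and the interface friction becomes kinetic: f₁ = μ_k N₁ = 0.23×804.4 = 185 N.
B experiences an equal 185 N forward from A (third law). B is in equilibrium, so the floor supplies f₂ = 185 N of static friction (limit μ_s(m_A+m_B)g = 471.9 N, not exceeded).

f ≈ 185 N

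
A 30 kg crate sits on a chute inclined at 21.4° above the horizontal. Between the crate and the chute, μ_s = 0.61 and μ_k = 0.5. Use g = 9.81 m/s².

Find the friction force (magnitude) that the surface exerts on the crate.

The normal reaction is N = m g cos θ = 274 N.
Along the slope the weight component is m g sin θ = 107.4 N; friction must supply exactly this, acting up-slope.
Static friction can supply at most μ_s N = 167.1 N.
Since |107.4| ≤ 167.1 N, the crate remains in static equilibrium and friction takes exactly the required value.

f ≈ 107 N (up the incline)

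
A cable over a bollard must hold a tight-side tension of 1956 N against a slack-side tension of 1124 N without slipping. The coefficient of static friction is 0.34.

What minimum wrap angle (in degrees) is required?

β_min ≈ 93.4°

T₂/T₁ = e^{μβ} → β = ln(T₂/T₁)/μ.
β = ln(1956/1124)/0.34 = 0.554/0.34 = 1.629 rad.
In degrees: β = 1.629 × 180/π = 93.4°.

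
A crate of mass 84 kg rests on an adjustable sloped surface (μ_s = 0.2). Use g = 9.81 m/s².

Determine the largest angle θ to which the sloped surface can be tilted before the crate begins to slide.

θ_max ≈ 11.3°

At the slip threshold, m g sin θ = μ_s · m g cos θ, so tan θ = μ_s.
θ_max = arctan(0.2) = 11.3°.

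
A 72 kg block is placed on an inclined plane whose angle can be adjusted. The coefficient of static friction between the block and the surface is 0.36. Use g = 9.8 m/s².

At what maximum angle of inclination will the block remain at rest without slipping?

At the slip threshold, m g sin θ = μ_s · m g cos θ, so tan θ = μ_s.
θ_max = arctan(0.36) = 19.8°.

θ_max ≈ 19.8°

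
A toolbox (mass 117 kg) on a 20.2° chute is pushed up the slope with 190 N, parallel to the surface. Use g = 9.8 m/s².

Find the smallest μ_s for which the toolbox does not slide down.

N = m g cos θ = 1076 N.
Friction must make up the shortfall along the incline: f = m g sin θ − P = 395.9 − 190 = 205.9 N.
At the threshold f = μ_s N, so μ_s,min = 205.9/1076 = 0.191.

μ_s,min ≈ 0.191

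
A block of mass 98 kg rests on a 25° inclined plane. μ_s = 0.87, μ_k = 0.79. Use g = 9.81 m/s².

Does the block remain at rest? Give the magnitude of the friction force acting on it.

N = m g cos θ = 871 N.
Down-slope weight component: m g sin θ = 406 N.
μ_s N = 758 N.
406 ≤ 758 N, so it stays put; friction = 406 N.

f ≈ 406 N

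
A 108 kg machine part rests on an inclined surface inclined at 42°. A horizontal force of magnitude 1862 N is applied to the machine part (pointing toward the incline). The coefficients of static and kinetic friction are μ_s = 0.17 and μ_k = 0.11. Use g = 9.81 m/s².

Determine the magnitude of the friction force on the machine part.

Resolve perpendicular to the incline: N = m g cos θ + P sin θ = 108×9.81×cos 42° + 1862×sin 42° = 2033 N.
Along the incline, the net driving force (taking up-slope positive) is P cos θ − m g sin θ = 1384 − 708.9 = 674.8 N, so equilibrium requires friction f = -674.8 N (down-slope).
Maximum static friction: μ_s N = 0.17 × 2033 = 345.7 N.
The required 674.8 N exceeds the static limit, so the machine part slides up-slope and f = μ_k N = 0.11×2033 = 224 N.

f ≈ 224 N (down the incline)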